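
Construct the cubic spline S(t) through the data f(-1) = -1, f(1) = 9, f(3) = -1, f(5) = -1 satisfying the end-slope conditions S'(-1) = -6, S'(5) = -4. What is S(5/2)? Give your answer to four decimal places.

1.7188

Let M_i = S''(x_i). Step sizes h_i = 2, 2, 2; slopes of the chords Δ_i = (y_(i+1) - y_i)/h_i = 5, -5, 0.
  2·M_0 + 8·M_1 + 2·M_2 = 6(Δ_1 - Δ_0) = -60
  2·M_1 + 8·M_2 + 2·M_3 = 6(Δ_2 - Δ_1) = 30
Clamped end conditions give two more equations: 2h_0·M_0 + h_0·M_1 = 6(Δ_0 - S'(-1)) = 66 and h_2·M_2 + 2h_2·M_3 = 6(S'(5) - Δ_2) = -24.
Solving: M_0 = 74/3, M_1 = -49/3, M_2 = 32/3, M_3 = -34/3.
On [1, 3], S(t) = 9 + 7/3·(t - 1) - 49/6·(t - 1)² + 9/4·(t - 1)³.
With (t - 1) = 3/2: S(5/2) = 55/32.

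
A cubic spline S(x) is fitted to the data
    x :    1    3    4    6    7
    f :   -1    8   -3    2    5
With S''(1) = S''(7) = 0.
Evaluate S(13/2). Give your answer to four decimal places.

Write σ_i for S''(x_i). With h_i = 2, 1, 2, 1 and divided differences Δ_i = 9/2, -11, 5/2, 3, the continuity of S' gives the tridiagonal system
  2·σ_0 + 6·σ_1 + 1·σ_2 = 6(Δ_1 - Δ_0) = -93
  1·σ_1 + 6·σ_2 + 2·σ_3 = 6(Δ_2 - Δ_1) = 81
  2·σ_2 + 6·σ_3 + 1·σ_4 = 6(Δ_3 - Δ_2) = 3
Natural end conditions: σ_0 = σ_4 = 0.
Solving the tridiagonal system: σ_0 = 0, σ_1 = -576/31, σ_2 = 573/31, σ_3 = -351/62, σ_4 = 0.
On [6, 7], S(x) = 2 + 303/62·(x - 6) - 351/124·(x - 6)² + 117/124·(x - 6)³.
With (x - 6) = 1/2: S(13/2) = 3823/992.

3.8538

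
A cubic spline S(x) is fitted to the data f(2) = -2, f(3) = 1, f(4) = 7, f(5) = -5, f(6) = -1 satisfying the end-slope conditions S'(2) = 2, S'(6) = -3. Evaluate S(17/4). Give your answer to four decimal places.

4.5441

Let M_i = S''(x_i). Step sizes h_i = 1, 1, 1, 1; slopes of the chords Δ_i = (y_(i+1) - y_i)/h_i = 3, 6, -12, 4.
  1·M_0 + 4·M_1 + 1·M_2 = 6(Δ_1 - Δ_0) = 18
  1·M_1 + 4·M_2 + 1·M_3 = 6(Δ_2 - Δ_1) = -108
  1·M_2 + 4·M_3 + 1·M_4 = 6(Δ_3 - Δ_2) = 96
Clamped end conditions give two more equations: 2h_0·M_0 + h_0·M_1 = 6(Δ_0 - S'(2)) = 6 and h_3·M_3 + 2h_3·M_4 = 6(S'(6) - Δ_3) = -42.
Solving the tridiagonal system: M_0 = -73/14, M_1 = 115/7, M_2 = -85/2, M_3 = 319/7, M_4 = -613/14.
On [4, 5], S(x) = 7 - 38/7·(x - 4) - 85/4·(x - 4)² + 411/28·(x - 4)³.
With (x - 4) = 1/4: S(17/4) = 8143/1792.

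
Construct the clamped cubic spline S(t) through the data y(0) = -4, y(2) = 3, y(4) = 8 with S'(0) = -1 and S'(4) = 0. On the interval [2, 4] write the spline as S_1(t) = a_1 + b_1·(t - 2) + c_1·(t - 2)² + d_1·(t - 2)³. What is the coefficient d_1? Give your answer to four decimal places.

-0.0625

With σ_i denoting the second derivative at x_i, h_i = 2, 2, and Δ_i = (y_(i+1) − y_i)/h_i = 7/2, 5/2:
  2·σ_0 + 8·σ_1 + 2·σ_2 = 6(Δ_1 - Δ_0) = -6
Clamped end conditions give two more equations: 2h_0·σ_0 + h_0·σ_1 = 6(Δ_0 - S'(0)) = 27 and h_1·σ_1 + 2h_1·σ_2 = 6(S'(4) - Δ_1) = -15.
Solving the tridiagonal system: σ_0 = 31/4, σ_1 = -2, σ_2 = -11/4.
On [2, 4], with S_1(t) = a_1 + b_1·(t - 2) + c_1·(t - 2)² + d_1·(t - 2)³: c_1 = σ_1/2 = -1, d_1 = (σ_2 - σ_1)/(6h_1) = -1/16, b_1 = Δ_1 - h_1(2σ_1 + σ_2)/6 = 19/4.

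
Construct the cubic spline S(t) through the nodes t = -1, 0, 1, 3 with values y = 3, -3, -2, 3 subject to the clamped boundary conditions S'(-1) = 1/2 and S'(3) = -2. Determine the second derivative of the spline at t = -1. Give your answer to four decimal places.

Put M_i = S'' at the i-th knot. Here h = (1, 1, 2) and Δ = (-6, 1, 5/2), so the interior equations h_(i-1)·M_(i-1) + 2(h_(i-1)+h_i)·M_i + h_i·M_(i+1) = 6(Δ_i − Δ_(i-1)) read
  1·M_0 + 4·M_1 + 1·M_2 = 6(Δ_1 - Δ_0) = 42
  1·M_1 + 6·M_2 + 2·M_3 = 6(Δ_2 - Δ_1) = 9
Clamped end conditions give two more equations: 2h_0·M_0 + h_0·M_1 = 6(Δ_0 - S'(-1)) = -39 and h_2·M_2 + 2h_2·M_3 = 6(S'(3) - Δ_2) = -27.
Solving the tridiagonal system: M_0 = -619/22, M_1 = 190/11, M_2 = 23/22, M_3 = -80/11.

-28.1364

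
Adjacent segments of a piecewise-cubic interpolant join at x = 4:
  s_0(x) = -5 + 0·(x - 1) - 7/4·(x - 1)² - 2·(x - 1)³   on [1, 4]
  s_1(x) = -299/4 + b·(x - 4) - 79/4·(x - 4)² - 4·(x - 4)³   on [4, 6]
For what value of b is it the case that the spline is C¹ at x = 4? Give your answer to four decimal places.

s_0'(x) = 0 - 7/2·(x - 1) - 6·(x - 1)², so s_0'(4) = -129/2. On the right, s_1'(4) = b, so b = -129/2.

-64.5000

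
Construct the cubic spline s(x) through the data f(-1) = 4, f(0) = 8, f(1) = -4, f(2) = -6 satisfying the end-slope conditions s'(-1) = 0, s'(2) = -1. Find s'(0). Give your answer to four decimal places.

Put M_i = s'' at the i-th knot. Here h = (1, 1, 1) and Δ = (4, -12, -2), so the interior equations h_(i-1)·M_(i-1) + 2(h_(i-1)+h_i)·M_i + h_i·M_(i+1) = 6(Δ_i − Δ_(i-1)) read
  1·M_0 + 4·M_1 + 1·M_2 = 6(Δ_1 - Δ_0) = -96
  1·M_1 + 4·M_2 + 1·M_3 = 6(Δ_2 - Δ_1) = 60
Clamped end conditions give two more equations: 2h_0·M_0 + h_0·M_1 = 6(Δ_0 - s'(-1)) = 24 and h_2·M_2 + 2h_2·M_3 = 6(s'(2) - Δ_2) = 6.
Solving the tridiagonal system: M_0 = 94/3, M_1 = -116/3, M_2 = 82/3, M_3 = -32/3.
On [0, 1], s'(x) = b_1 + 2c_1·x + 3d_1·x² with b_1 = Δ_1 - h_1(2M_1 + M_2)/6 = -11/3, c_1 = M_1/2 = -58/3, d_1 = (M_2 - M_1)/(6h_1) = 11. So s'(0) = -11/3.

-3.6667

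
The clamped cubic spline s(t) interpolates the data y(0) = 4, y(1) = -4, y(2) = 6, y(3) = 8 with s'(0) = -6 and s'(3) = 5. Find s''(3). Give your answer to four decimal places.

Put σ_i = s'' at the i-th knot. Here h = (1, 1, 1) and Δ = (-8, 10, 2), so the interior equations h_(i-1)·σ_(i-1) + 2(h_(i-1)+h_i)·σ_i + h_i·σ_(i+1) = 6(Δ_i − Δ_(i-1)) read
  1·σ_0 + 4·σ_1 + 1·σ_2 = 6(Δ_1 - Δ_0) = 108
  1·σ_1 + 4·σ_2 + 1·σ_3 = 6(Δ_2 - Δ_1) = -48
Clamped end conditions give two more equations: 2h_0·σ_0 + h_0·σ_1 = 6(Δ_0 - s'(0)) = -12 and h_2·σ_2 + 2h_2·σ_3 = 6(s'(3) - Δ_2) = 18.
Solving: σ_0 = -394/15, σ_1 = 608/15, σ_2 = -418/15, σ_3 = 344/15.

22.9333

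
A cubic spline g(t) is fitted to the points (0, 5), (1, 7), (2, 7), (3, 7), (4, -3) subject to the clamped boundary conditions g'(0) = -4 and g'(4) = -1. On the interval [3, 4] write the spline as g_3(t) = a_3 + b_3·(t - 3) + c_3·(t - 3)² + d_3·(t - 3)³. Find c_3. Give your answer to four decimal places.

Put M_i = g'' at the i-th knot. Here h = (1, 1, 1, 1) and Δ = (2, 0, 0, -10), so the interior equations h_(i-1)·M_(i-1) + 2(h_(i-1)+h_i)·M_i + h_i·M_(i+1) = 6(Δ_i − Δ_(i-1)) read
  1·M_0 + 4·M_1 + 1·M_2 = 6(Δ_1 - Δ_0) = -12
  1·M_1 + 4·M_2 + 1·M_3 = 6(Δ_2 - Δ_1) = 0
  1·M_2 + 4·M_3 + 1·M_4 = 6(Δ_3 - Δ_2) = -60
Clamped end conditions give two more equations: 2h_0·M_0 + h_0·M_1 = 6(Δ_0 - g'(0)) = 36 and h_3·M_3 + 2h_3·M_4 = 6(g'(4) - Δ_3) = 54.
Hence M_0 = 663/28, M_1 = -159/14, M_2 = 39/4, M_3 = -387/14, M_4 = 1143/28.
On [3, 4], with g_3(t) = a_3 + b_3·(t - 3) + c_3·(t - 3)² + d_3·(t - 3)³: c_3 = M_3/2 = -387/28, d_3 = (M_4 - M_3)/(6h_3) = 639/56, b_3 = Δ_3 - h_3(2M_3 + M_4)/6 = -425/56.

-13.8214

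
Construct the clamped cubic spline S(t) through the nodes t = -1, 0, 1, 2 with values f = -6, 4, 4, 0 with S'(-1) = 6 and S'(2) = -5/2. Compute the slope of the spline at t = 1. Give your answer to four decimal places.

-4.1333

Let σ_i = S''(x_i). Step sizes h_i = 1, 1, 1; slopes of the chords Δ_i = (y_(i+1) - y_i)/h_i = 10, 0, -4.
  1·σ_0 + 4·σ_1 + 1·σ_2 = 6(Δ_1 - Δ_0) = -60
  1·σ_1 + 4·σ_2 + 1·σ_3 = 6(Δ_2 - Δ_1) = -24
Clamped end conditions give two more equations: 2h_0·σ_0 + h_0·σ_1 = 6(Δ_0 - S'(-1)) = 24 and h_2·σ_2 + 2h_2·σ_3 = 6(S'(2) - Δ_2) = 9.
Forward elimination and back-substitution give σ_0 = 329/15, σ_1 = -298/15, σ_2 = -37/15, σ_3 = 86/15.
On [1, 2], S'(t) = b_2 + 2c_2·(t - 1) + 3d_2·(t - 1)² with b_2 = Δ_2 - h_2(2σ_2 + σ_3)/6 = -62/15, c_2 = σ_2/2 = -37/30, d_2 = (σ_3 - σ_2)/(6h_2) = 41/30. So S'(1) = -62/15.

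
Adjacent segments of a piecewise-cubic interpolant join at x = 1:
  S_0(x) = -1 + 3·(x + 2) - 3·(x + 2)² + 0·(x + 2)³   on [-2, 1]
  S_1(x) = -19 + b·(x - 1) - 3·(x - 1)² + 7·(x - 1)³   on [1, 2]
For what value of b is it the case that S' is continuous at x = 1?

S_0'(x) = 3 - 6·(x + 2) + 0·(x + 2)², so S_0'(1) = -15. On the right, S_1'(1) = b, so b = -15.

-15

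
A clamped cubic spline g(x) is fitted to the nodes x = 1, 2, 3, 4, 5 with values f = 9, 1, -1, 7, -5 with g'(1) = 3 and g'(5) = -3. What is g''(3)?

24

With σ_i denoting the second derivative at x_i, h_i = 1, 1, 1, 1, and Δ_i = (y_(i+1) − y_i)/h_i = -8, -2, 8, -12:
  1·σ_0 + 4·σ_1 + 1·σ_2 = 6(Δ_1 - Δ_0) = 36
  1·σ_1 + 4·σ_2 + 1·σ_3 = 6(Δ_2 - Δ_1) = 60
  1·σ_2 + 4·σ_3 + 1·σ_4 = 6(Δ_3 - Δ_2) = -120
Clamped end conditions give two more equations: 2h_0·σ_0 + h_0·σ_1 = 6(Δ_0 - g'(1)) = -66 and h_3·σ_3 + 2h_3·σ_4 = 6(g'(5) - Δ_3) = 54.
Solving: σ_0 = -276/7, σ_1 = 90/7, σ_2 = 24, σ_3 = -342/7, σ_4 = 360/7.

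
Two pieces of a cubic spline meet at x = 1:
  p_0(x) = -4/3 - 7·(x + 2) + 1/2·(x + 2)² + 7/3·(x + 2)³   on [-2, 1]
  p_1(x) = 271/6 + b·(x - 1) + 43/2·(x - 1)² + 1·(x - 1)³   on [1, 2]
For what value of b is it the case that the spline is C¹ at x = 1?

59

p_0'(x) = -7 + 1·(x + 2) + 7·(x + 2)², so p_0'(1) = 59. On the right, p_1'(1) = b, so b = 59.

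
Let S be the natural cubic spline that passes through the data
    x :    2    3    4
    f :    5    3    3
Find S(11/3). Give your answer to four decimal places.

2.8519

Let σ_i = S''(x_i). Step sizes h_i = 1, 1; slopes of the chords Δ_i = (y_(i+1) - y_i)/h_i = -2, 0.
  1·σ_0 + 4·σ_1 + 1·σ_2 = 6(Δ_1 - Δ_0) = 12
Natural end conditions: σ_0 = σ_2 = 0.
Solving the tridiagonal system: σ_0 = 0, σ_1 = 3, σ_2 = 0.
On [3, 4], S(x) = 3 - 1·(x - 3) + 3/2·(x - 3)² - 1/2·(x - 3)³.
With (x - 3) = 2/3: S(11/3) = 77/27.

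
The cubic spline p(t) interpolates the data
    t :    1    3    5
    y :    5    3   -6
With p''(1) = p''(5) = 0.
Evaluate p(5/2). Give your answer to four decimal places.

Write M_i for p''(x_i). With h_i = 2, 2 and divided differences Δ_i = -1, -9/2, the continuity of p' gives the tridiagonal system
  2·M_0 + 8·M_1 + 2·M_2 = 6(Δ_1 - Δ_0) = -21
Natural end conditions: M_0 = M_2 = 0.
Solving the tridiagonal system: M_0 = 0, M_1 = -21/8, M_2 = 0.
On [1, 3], p(t) = 5 - 1/8·(t - 1) + 0·(t - 1)² - 7/32·(t - 1)³.
With (t - 1) = 3/2: p(5/2) = 1043/256.

4.0742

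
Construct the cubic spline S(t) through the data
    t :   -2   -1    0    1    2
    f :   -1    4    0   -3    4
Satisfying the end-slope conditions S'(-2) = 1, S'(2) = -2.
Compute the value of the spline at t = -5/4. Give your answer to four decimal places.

2.9442

With m_i denoting the second derivative at x_i, h_i = 1, 1, 1, 1, and Δ_i = (y_(i+1) − y_i)/h_i = 5, -4, -3, 7:
  1·m_0 + 4·m_1 + 1·m_2 = 6(Δ_1 - Δ_0) = -54
  1·m_1 + 4·m_2 + 1·m_3 = 6(Δ_2 - Δ_1) = 6
  1·m_2 + 4·m_3 + 1·m_4 = 6(Δ_3 - Δ_2) = 60
Clamped end conditions give two more equations: 2h_0·m_0 + h_0·m_1 = 6(Δ_0 - S'(-2)) = 24 and h_3·m_3 + 2h_3·m_4 = 6(S'(2) - Δ_3) = -54.
Solving: m_0 = 150/7, m_1 = -132/7, m_2 = 0, m_3 = 174/7, m_4 = -276/7.
On [-2, -1], S(t) = -1 + 1·(t + 2) + 75/7·(t + 2)² - 47/7·(t + 2)³.
With (t + 2) = 3/4: S(-5/4) = 1319/448.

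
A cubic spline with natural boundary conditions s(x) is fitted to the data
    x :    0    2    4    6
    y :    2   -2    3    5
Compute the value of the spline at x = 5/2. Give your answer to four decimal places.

-1.2750

Let m_i = s''(x_i). Step sizes h_i = 2, 2, 2; slopes of the chords Δ_i = (y_(i+1) - y_i)/h_i = -2, 5/2, 1.
  2·m_0 + 8·m_1 + 2·m_2 = 6(Δ_1 - Δ_0) = 27
  2·m_1 + 8·m_2 + 2·m_3 = 6(Δ_2 - Δ_1) = -9
Natural end conditions: m_0 = m_3 = 0.
Hence m_0 = 0, m_1 = 39/10, m_2 = -21/10, m_3 = 0.
On [2, 4], s(x) = -2 + 3/5·(x - 2) + 39/20·(x - 2)² - 1/2·(x - 2)³.
With (x - 2) = 1/2: s(5/2) = -51/40.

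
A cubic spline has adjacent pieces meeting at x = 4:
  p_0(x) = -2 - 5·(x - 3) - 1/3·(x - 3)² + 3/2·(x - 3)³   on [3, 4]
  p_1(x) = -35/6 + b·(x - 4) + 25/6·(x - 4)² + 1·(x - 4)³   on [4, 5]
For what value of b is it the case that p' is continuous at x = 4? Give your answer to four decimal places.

p_0'(x) = -5 - 2/3·(x - 3) + 9/2·(x - 3)², so p_0'(4) = -7/6. On the right, p_1'(4) = b, so b = -7/6.

-1.1667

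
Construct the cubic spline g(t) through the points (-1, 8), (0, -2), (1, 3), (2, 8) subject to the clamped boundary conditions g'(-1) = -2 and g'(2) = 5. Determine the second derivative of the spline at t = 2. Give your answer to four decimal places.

5.0667

Put M_i = g'' at the i-th knot. Here h = (1, 1, 1) and Δ = (-10, 5, 5), so the interior equations h_(i-1)·M_(i-1) + 2(h_(i-1)+h_i)·M_i + h_i·M_(i+1) = 6(Δ_i − Δ_(i-1)) read
  1·M_0 + 4·M_1 + 1·M_2 = 6(Δ_1 - Δ_0) = 90
  1·M_1 + 4·M_2 + 1·M_3 = 6(Δ_2 - Δ_1) = 0
Clamped end conditions give two more equations: 2h_0·M_0 + h_0·M_1 = 6(Δ_0 - g'(-1)) = -48 and h_2·M_2 + 2h_2·M_3 = 6(g'(2) - Δ_2) = 0.
Hence M_0 = -626/15, M_1 = 532/15, M_2 = -152/15, M_3 = 76/15.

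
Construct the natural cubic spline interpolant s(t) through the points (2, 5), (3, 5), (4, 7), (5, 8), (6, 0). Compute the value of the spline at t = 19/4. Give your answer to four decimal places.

8.4556

Write M_i for s''(x_i). With h_i = 1, 1, 1, 1 and divided differences Δ_i = 0, 2, 1, -8, the continuity of s' gives the tridiagonal system
  1·M_0 + 4·M_1 + 1·M_2 = 6(Δ_1 - Δ_0) = 12
  1·M_1 + 4·M_2 + 1·M_3 = 6(Δ_2 - Δ_1) = -6
  1·M_2 + 4·M_3 + 1·M_4 = 6(Δ_3 - Δ_2) = -54
Natural end conditions: M_0 = M_4 = 0.
Solving: M_0 = 0, M_1 = 75/28, M_2 = 9/7, M_3 = -387/28, M_4 = 0.
On [4, 5], s(t) = 7 + 23/8·(t - 4) + 9/14·(t - 4)² - 141/56·(t - 4)³.
With (t - 4) = 3/4: s(19/4) = 30305/3584.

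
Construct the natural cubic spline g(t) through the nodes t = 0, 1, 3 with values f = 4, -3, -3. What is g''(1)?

7

Let σ_i = g''(x_i). Step sizes h_i = 1, 2; slopes of the chords Δ_i = (y_(i+1) - y_i)/h_i = -7, 0.
  1·σ_0 + 6·σ_1 + 2·σ_2 = 6(Δ_1 - Δ_0) = 42
Natural end conditions: σ_0 = σ_2 = 0.
Forward elimination and back-substitution give σ_0 = 0, σ_1 = 7, σ_2 = 0.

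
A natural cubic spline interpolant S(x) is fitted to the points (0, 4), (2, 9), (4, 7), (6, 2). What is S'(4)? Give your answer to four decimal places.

With σ_i denoting the second derivative at x_i, h_i = 2, 2, 2, and Δ_i = (y_(i+1) − y_i)/h_i = 5/2, -1, -5/2:
  2·σ_0 + 8·σ_1 + 2·σ_2 = 6(Δ_1 - Δ_0) = -21
  2·σ_1 + 8·σ_2 + 2·σ_3 = 6(Δ_2 - Δ_1) = -9
Natural end conditions: σ_0 = σ_3 = 0.
Solving: σ_0 = 0, σ_1 = -5/2, σ_2 = -1/2, σ_3 = 0.
On [4, 6], S'(x) = b_2 + 2c_2·(x - 4) + 3d_2·(x - 4)² with b_2 = Δ_2 - h_2(2σ_2 + σ_3)/6 = -13/6, c_2 = σ_2/2 = -1/4, d_2 = (σ_3 - σ_2)/(6h_2) = 1/24. So S'(4) = -13/6.

-2.1667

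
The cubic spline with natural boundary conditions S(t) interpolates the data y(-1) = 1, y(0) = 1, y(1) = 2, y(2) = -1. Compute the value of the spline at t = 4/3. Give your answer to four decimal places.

1.4198

Write σ_i for S''(x_i). With h_i = 1, 1, 1 and divided differences Δ_i = 0, 1, -3, the continuity of S' gives the tridiagonal system
  1·σ_0 + 4·σ_1 + 1·σ_2 = 6(Δ_1 - Δ_0) = 6
  1·σ_1 + 4·σ_2 + 1·σ_3 = 6(Δ_2 - Δ_1) = -24
Natural end conditions: σ_0 = σ_3 = 0.
Hence σ_0 = 0, σ_1 = 16/5, σ_2 = -34/5, σ_3 = 0.
On [1, 2], S(t) = 2 - 11/15·(t - 1) - 17/5·(t - 1)² + 17/15·(t - 1)³.
With (t - 1) = 1/3: S(4/3) = 115/81.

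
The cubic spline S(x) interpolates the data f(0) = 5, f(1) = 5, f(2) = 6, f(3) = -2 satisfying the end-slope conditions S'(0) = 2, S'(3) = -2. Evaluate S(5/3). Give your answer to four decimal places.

6.6148

Write M_i for S''(x_i). With h_i = 1, 1, 1 and divided differences Δ_i = 0, 1, -8, the continuity of S' gives the tridiagonal system
  1·M_0 + 4·M_1 + 1·M_2 = 6(Δ_1 - Δ_0) = 6
  1·M_1 + 4·M_2 + 1·M_3 = 6(Δ_2 - Δ_1) = -54
Clamped end conditions give two more equations: 2h_0·M_0 + h_0·M_1 = 6(Δ_0 - S'(0)) = -12 and h_2·M_2 + 2h_2·M_3 = 6(S'(3) - Δ_2) = 36.
Forward elimination and back-substitution give M_0 = -166/15, M_1 = 152/15, M_2 = -352/15, M_3 = 446/15.
On [1, 2], S(x) = 5 + 23/15·(x - 1) + 76/15·(x - 1)² - 28/5·(x - 1)³.
With (x - 1) = 2/3: S(5/3) = 893/135.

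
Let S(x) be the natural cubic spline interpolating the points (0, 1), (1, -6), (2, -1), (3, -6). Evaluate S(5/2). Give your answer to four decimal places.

Let M_i = S''(x_i). Step sizes h_i = 1, 1, 1; slopes of the chords Δ_i = (y_(i+1) - y_i)/h_i = -7, 5, -5.
  1·M_0 + 4·M_1 + 1·M_2 = 6(Δ_1 - Δ_0) = 72
  1·M_1 + 4·M_2 + 1·M_3 = 6(Δ_2 - Δ_1) = -60
Natural end conditions: M_0 = M_3 = 0.
Solving the tridiagonal system: M_0 = 0, M_1 = 116/5, M_2 = -104/5, M_3 = 0.
On [2, 3], S(x) = -1 + 29/15·(x - 2) - 52/5·(x - 2)² + 52/15·(x - 2)³.
With (x - 2) = 1/2: S(5/2) = -11/5.

-2.2000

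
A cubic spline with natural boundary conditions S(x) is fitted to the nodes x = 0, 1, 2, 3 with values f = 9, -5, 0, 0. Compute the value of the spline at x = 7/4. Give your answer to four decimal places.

Put M_i = S'' at the i-th knot. Here h = (1, 1, 1) and Δ = (-14, 5, 0), so the interior equations h_(i-1)·M_(i-1) + 2(h_(i-1)+h_i)·M_i + h_i·M_(i+1) = 6(Δ_i − Δ_(i-1)) read
  1·M_0 + 4·M_1 + 1·M_2 = 6(Δ_1 - Δ_0) = 114
  1·M_1 + 4·M_2 + 1·M_3 = 6(Δ_2 - Δ_1) = -30
Natural end conditions: M_0 = M_3 = 0.
Solving the tridiagonal system: M_0 = 0, M_1 = 162/5, M_2 = -78/5, M_3 = 0.
On [1, 2], S(x) = -5 - 16/5·(x - 1) + 81/5·(x - 1)² - 8·(x - 1)³.
With (x - 1) = 3/4: S(7/4) = -133/80.

-1.6625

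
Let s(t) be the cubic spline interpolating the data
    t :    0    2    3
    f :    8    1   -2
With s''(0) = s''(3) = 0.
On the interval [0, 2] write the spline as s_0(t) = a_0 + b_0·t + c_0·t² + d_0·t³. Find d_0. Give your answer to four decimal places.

0.0417

Put M_i = s'' at the i-th knot. Here h = (2, 1) and Δ = (-7/2, -3), so the interior equations h_(i-1)·M_(i-1) + 2(h_(i-1)+h_i)·M_i + h_i·M_(i+1) = 6(Δ_i − Δ_(i-1)) read
  2·M_0 + 6·M_1 + 1·M_2 = 6(Δ_1 - Δ_0) = 3
Natural end conditions: M_0 = M_2 = 0.
Hence M_0 = 0, M_1 = 1/2, M_2 = 0.
On [0, 2], with s_0(t) = a_0 + b_0·t + c_0·t² + d_0·t³: c_0 = M_0/2 = 0, d_0 = (M_1 - M_0)/(6h_0) = 1/24, b_0 = Δ_0 - h_0(2M_0 + M_1)/6 = -11/3.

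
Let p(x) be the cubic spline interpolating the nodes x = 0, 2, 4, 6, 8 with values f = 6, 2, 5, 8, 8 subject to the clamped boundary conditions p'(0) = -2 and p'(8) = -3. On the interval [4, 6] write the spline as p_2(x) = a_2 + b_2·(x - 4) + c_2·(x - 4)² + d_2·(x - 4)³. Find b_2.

2

Let m_i = p''(x_i). Step sizes h_i = 2, 2, 2, 2; slopes of the chords Δ_i = (y_(i+1) - y_i)/h_i = -2, 3/2, 3/2, 0.
  2·m_0 + 8·m_1 + 2·m_2 = 6(Δ_1 - Δ_0) = 21
  2·m_1 + 8·m_2 + 2·m_3 = 6(Δ_2 - Δ_1) = 0
  2·m_2 + 8·m_3 + 2·m_4 = 6(Δ_3 - Δ_2) = -9
Clamped end conditions give two more equations: 2h_0·m_0 + h_0·m_1 = 6(Δ_0 - p'(0)) = 0 and h_3·m_3 + 2h_3·m_4 = 6(p'(8) - Δ_3) = -18.
Solving the tridiagonal system: m_0 = -13/8, m_1 = 13/4, m_2 = -7/8, m_3 = 1/4, m_4 = -37/8.
On [4, 6], with p_2(x) = a_2 + b_2·(x - 4) + c_2·(x - 4)² + d_2·(x - 4)³: c_2 = m_2/2 = -7/16, d_2 = (m_3 - m_2)/(6h_2) = 3/32, b_2 = Δ_2 - h_2(2m_2 + m_3)/6 = 2.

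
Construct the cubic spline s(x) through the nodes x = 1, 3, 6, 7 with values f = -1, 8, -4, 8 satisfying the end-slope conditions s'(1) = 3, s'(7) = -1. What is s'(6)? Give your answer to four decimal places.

With M_i denoting the second derivative at x_i, h_i = 2, 3, 1, and Δ_i = (y_(i+1) − y_i)/h_i = 9/2, -4, 12:
  2·M_0 + 10·M_1 + 3·M_2 = 6(Δ_1 - Δ_0) = -51
  3·M_1 + 8·M_2 + 1·M_3 = 6(Δ_2 - Δ_1) = 96
Clamped end conditions give two more equations: 2h_0·M_0 + h_0·M_1 = 6(Δ_0 - s'(1)) = 9 and h_2·M_2 + 2h_2·M_3 = 6(s'(7) - Δ_2) = -78.
Forward elimination and back-substitution give M_0 = 241/26, M_1 = -365/26, M_2 = 307/13, M_3 = -1321/26.
On [6, 7], s'(x) = b_2 + 2c_2·(x - 6) + 3d_2·(x - 6)² with b_2 = Δ_2 - h_2(2M_2 + M_3)/6 = 655/52, c_2 = M_2/2 = 307/26, d_2 = (M_3 - M_2)/(6h_2) = -645/52. So s'(6) = 655/52.

12.5962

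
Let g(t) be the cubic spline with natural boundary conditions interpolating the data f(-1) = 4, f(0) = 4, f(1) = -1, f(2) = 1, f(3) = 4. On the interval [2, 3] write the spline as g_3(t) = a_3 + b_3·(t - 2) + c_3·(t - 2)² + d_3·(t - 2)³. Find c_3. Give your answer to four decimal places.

-0.9643

With m_i denoting the second derivative at x_i, h_i = 1, 1, 1, 1, and Δ_i = (y_(i+1) − y_i)/h_i = 0, -5, 2, 3:
  1·m_0 + 4·m_1 + 1·m_2 = 6(Δ_1 - Δ_0) = -30
  1·m_1 + 4·m_2 + 1·m_3 = 6(Δ_2 - Δ_1) = 42
  1·m_2 + 4·m_3 + 1·m_4 = 6(Δ_3 - Δ_2) = 6
Natural end conditions: m_0 = m_4 = 0.
Solving: m_0 = 0, m_1 = -153/14, m_2 = 96/7, m_3 = -27/14, m_4 = 0.
On [2, 3], with g_3(t) = a_3 + b_3·(t - 2) + c_3·(t - 2)² + d_3·(t - 2)³: c_3 = m_3/2 = -27/28, d_3 = (m_4 - m_3)/(6h_3) = 9/28, b_3 = Δ_3 - h_3(2m_3 + m_4)/6 = 51/14.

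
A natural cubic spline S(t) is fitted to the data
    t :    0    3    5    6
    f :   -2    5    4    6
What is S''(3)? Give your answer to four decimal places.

-2.3571

With m_i denoting the second derivative at x_i, h_i = 3, 2, 1, and Δ_i = (y_(i+1) − y_i)/h_i = 7/3, -1/2, 2:
  3·m_0 + 10·m_1 + 2·m_2 = 6(Δ_1 - Δ_0) = -17
  2·m_1 + 6·m_2 + 1·m_3 = 6(Δ_2 - Δ_1) = 15
Natural end conditions: m_0 = m_3 = 0.
Solving: m_0 = 0, m_1 = -33/14, m_2 = 23/7, m_3 = 0.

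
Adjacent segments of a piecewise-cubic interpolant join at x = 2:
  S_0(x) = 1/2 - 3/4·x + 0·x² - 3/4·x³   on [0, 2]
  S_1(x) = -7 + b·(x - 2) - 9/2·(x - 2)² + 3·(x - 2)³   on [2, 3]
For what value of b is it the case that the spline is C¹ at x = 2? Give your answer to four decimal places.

S_0'(x) = -3/4 + 0·x - 9/4·x², so S_0'(2) = -39/4. On the right, S_1'(2) = b, so b = -39/4.

-9.7500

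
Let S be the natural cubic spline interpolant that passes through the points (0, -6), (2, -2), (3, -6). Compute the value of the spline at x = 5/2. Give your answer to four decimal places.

-3.6250

Write M_i for S''(x_i). With h_i = 2, 1 and divided differences Δ_i = 2, -4, the continuity of S' gives the tridiagonal system
  2·M_0 + 6·M_1 + 1·M_2 = 6(Δ_1 - Δ_0) = -36
Natural end conditions: M_0 = M_2 = 0.
Solving the tridiagonal system: M_0 = 0, M_1 = -6, M_2 = 0.
On [2, 3], S(x) = -2 - 2·(x - 2) - 3·(x - 2)² + 1·(x - 2)³.
With (x - 2) = 1/2: S(5/2) = -29/8.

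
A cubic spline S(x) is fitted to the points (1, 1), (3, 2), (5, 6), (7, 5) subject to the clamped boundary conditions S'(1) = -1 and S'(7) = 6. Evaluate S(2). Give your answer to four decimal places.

With σ_i denoting the second derivative at x_i, h_i = 2, 2, 2, and Δ_i = (y_(i+1) − y_i)/h_i = 1/2, 2, -1/2:
  2·σ_0 + 8·σ_1 + 2·σ_2 = 6(Δ_1 - Δ_0) = 9
  2·σ_1 + 8·σ_2 + 2·σ_3 = 6(Δ_2 - Δ_1) = -15
Clamped end conditions give two more equations: 2h_0·σ_0 + h_0·σ_1 = 6(Δ_0 - S'(1)) = 9 and h_2·σ_2 + 2h_2·σ_3 = 6(S'(7) - Δ_2) = 39.
Solving: σ_0 = 17/15, σ_1 = 67/30, σ_2 = -167/30, σ_3 = 188/15.
On [1, 3], S(x) = 1 - 1·(x - 1) + 17/30·(x - 1)² + 11/120·(x - 1)³.
With (x - 1) = 1: S(2) = 79/120.

0.6583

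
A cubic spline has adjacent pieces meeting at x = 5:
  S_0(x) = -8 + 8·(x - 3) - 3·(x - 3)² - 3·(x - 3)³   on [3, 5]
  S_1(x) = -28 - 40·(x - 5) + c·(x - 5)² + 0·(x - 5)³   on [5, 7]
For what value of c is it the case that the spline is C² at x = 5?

S_0''(x) = -6 - 18·(x - 3), so S_0''(5) = -42. On the right, S_1''(5) = 2c, so c = -21.

-21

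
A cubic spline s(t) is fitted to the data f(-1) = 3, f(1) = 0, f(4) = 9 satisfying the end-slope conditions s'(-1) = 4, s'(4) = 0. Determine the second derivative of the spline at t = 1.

7

With M_i denoting the second derivative at x_i, h_i = 2, 3, and Δ_i = (y_(i+1) − y_i)/h_i = -3/2, 3:
  2·M_0 + 10·M_1 + 3·M_2 = 6(Δ_1 - Δ_0) = 27
Clamped end conditions give two more equations: 2h_0·M_0 + h_0·M_1 = 6(Δ_0 - s'(-1)) = -33 and h_1·M_1 + 2h_1·M_2 = 6(s'(4) - Δ_1) = -18.
Solving: M_0 = -47/4, M_1 = 7, M_2 = -13/2.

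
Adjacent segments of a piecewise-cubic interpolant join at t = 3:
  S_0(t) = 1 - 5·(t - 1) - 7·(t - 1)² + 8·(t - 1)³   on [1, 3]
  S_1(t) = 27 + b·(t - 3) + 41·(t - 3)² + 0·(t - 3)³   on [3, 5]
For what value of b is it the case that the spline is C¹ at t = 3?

S_0'(t) = -5 - 14·(t - 1) + 24·(t - 1)², so S_0'(3) = 63. On the right, S_1'(3) = b, so b = 63.

63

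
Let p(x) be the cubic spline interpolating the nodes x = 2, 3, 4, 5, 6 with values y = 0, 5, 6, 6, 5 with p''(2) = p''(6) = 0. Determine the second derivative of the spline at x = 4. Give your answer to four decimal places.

0.4286

Put σ_i = p'' at the i-th knot. Here h = (1, 1, 1, 1) and Δ = (5, 1, 0, -1), so the interior equations h_(i-1)·σ_(i-1) + 2(h_(i-1)+h_i)·σ_i + h_i·σ_(i+1) = 6(Δ_i − Δ_(i-1)) read
  1·σ_0 + 4·σ_1 + 1·σ_2 = 6(Δ_1 - Δ_0) = -24
  1·σ_1 + 4·σ_2 + 1·σ_3 = 6(Δ_2 - Δ_1) = -6
  1·σ_2 + 4·σ_3 + 1·σ_4 = 6(Δ_3 - Δ_2) = -6
Natural end conditions: σ_0 = σ_4 = 0.
Forward elimination and back-substitution give σ_0 = 0, σ_1 = -171/28, σ_2 = 3/7, σ_3 = -45/28, σ_4 = 0.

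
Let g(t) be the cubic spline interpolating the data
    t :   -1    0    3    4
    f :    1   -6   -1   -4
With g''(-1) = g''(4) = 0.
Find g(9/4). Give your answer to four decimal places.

Write M_i for g''(x_i). With h_i = 1, 3, 1 and divided differences Δ_i = -7, 5/3, -3, the continuity of g' gives the tridiagonal system
  1·M_0 + 8·M_1 + 3·M_2 = 6(Δ_1 - Δ_0) = 52
  3·M_1 + 8·M_2 + 1·M_3 = 6(Δ_2 - Δ_1) = -28
Natural end conditions: M_0 = M_3 = 0.
Solving: M_0 = 0, M_1 = 100/11, M_2 = -76/11, M_3 = 0.
On [0, 3], g(t) = -6 - 131/33·t + 50/11·t² - 8/9·t³.
With t = 9/4: g(9/4) = -45/22.

-2.0455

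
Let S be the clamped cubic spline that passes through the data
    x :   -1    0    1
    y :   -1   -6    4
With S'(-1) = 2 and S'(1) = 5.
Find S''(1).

Write M_i for S''(x_i). With h_i = 1, 1 and divided differences Δ_i = -5, 10, the continuity of S' gives the tridiagonal system
  1·M_0 + 4·M_1 + 1·M_2 = 6(Δ_1 - Δ_0) = 90
Clamped end conditions give two more equations: 2h_0·M_0 + h_0·M_1 = 6(Δ_0 - S'(-1)) = -42 and h_1·M_1 + 2h_1·M_2 = 6(S'(1) - Δ_1) = -30.
Solving the tridiagonal system: M_0 = -42, M_1 = 42, M_2 = -36.

-36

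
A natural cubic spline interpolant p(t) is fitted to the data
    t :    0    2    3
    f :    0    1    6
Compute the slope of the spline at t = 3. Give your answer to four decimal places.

5.7500

Let m_i = p''(x_i). Step sizes h_i = 2, 1; slopes of the chords Δ_i = (y_(i+1) - y_i)/h_i = 1/2, 5.
  2·m_0 + 6·m_1 + 1·m_2 = 6(Δ_1 - Δ_0) = 27
Natural end conditions: m_0 = m_2 = 0.
Hence m_0 = 0, m_1 = 9/2, m_2 = 0.
On [2, 3], p'(t) = b_1 + 2c_1·(t - 2) + 3d_1·(t - 2)² with b_1 = Δ_1 - h_1(2m_1 + m_2)/6 = 7/2, c_1 = m_1/2 = 9/4, d_1 = (m_2 - m_1)/(6h_1) = -3/4. So p'(3) = 23/4.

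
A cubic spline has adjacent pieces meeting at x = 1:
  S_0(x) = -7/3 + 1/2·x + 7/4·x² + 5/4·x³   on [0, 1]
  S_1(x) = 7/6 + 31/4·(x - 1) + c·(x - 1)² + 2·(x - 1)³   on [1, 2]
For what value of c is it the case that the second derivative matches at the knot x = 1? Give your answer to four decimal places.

S_0''(x) = 7/2 + 15/2·x, so S_0''(1) = 11. On the right, S_1''(1) = 2c, so c = 11/2.

5.5000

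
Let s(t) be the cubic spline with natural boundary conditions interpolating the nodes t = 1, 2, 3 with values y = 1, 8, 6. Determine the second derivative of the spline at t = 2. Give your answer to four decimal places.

Write m_i for s''(x_i). With h_i = 1, 1 and divided differences Δ_i = 7, -2, the continuity of s' gives the tridiagonal system
  1·m_0 + 4·m_1 + 1·m_2 = 6(Δ_1 - Δ_0) = -54
Natural end conditions: m_0 = m_2 = 0.
Solving: m_0 = 0, m_1 = -27/2, m_2 = 0.

-13.5000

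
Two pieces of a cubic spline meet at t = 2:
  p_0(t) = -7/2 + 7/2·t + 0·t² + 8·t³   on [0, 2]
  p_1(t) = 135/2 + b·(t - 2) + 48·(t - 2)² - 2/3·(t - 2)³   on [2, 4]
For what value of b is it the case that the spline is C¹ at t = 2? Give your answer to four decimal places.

99.5000

p_0'(t) = 7/2 + 0·t + 24·t², so p_0'(2) = 199/2. On the right, p_1'(2) = b, so b = 199/2.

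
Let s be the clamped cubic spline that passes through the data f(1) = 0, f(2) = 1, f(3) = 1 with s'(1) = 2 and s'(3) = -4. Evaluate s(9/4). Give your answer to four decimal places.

1.3633

Let σ_i = s''(x_i). Step sizes h_i = 1, 1; slopes of the chords Δ_i = (y_(i+1) - y_i)/h_i = 1, 0.
  1·σ_0 + 4·σ_1 + 1·σ_2 = 6(Δ_1 - Δ_0) = -6
Clamped end conditions give two more equations: 2h_0·σ_0 + h_0·σ_1 = 6(Δ_0 - s'(1)) = -6 and h_1·σ_1 + 2h_1·σ_2 = 6(s'(3) - Δ_1) = -24.
Solving: σ_0 = -9/2, σ_1 = 3, σ_2 = -27/2.
On [2, 3], s(t) = 1 + 5/4·(t - 2) + 3/2·(t - 2)² - 11/4·(t - 2)³.
With (t - 2) = 1/4: s(9/4) = 349/256.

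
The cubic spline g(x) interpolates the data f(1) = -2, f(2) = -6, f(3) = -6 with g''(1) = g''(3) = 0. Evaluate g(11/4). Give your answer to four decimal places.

-6.2344

With M_i denoting the second derivative at x_i, h_i = 1, 1, and Δ_i = (y_(i+1) − y_i)/h_i = -4, 0:
  1·M_0 + 4·M_1 + 1·M_2 = 6(Δ_1 - Δ_0) = 24
Natural end conditions: M_0 = M_2 = 0.
Solving the tridiagonal system: M_0 = 0, M_1 = 6, M_2 = 0.
On [2, 3], g(x) = -6 - 2·(x - 2) + 3·(x - 2)² - 1·(x - 2)³.
With (x - 2) = 3/4: g(11/4) = -399/64.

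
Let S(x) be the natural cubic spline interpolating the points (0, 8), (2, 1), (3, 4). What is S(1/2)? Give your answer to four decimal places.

With σ_i denoting the second derivative at x_i, h_i = 2, 1, and Δ_i = (y_(i+1) − y_i)/h_i = -7/2, 3:
  2·σ_0 + 6·σ_1 + 1·σ_2 = 6(Δ_1 - Δ_0) = 39
Natural end conditions: σ_0 = σ_2 = 0.
Hence σ_0 = 0, σ_1 = 13/2, σ_2 = 0.
On [0, 2], S(x) = 8 - 17/3·x + 0·x² + 13/24·x³.
With x = 1/2: S(1/2) = 335/64.

5.2344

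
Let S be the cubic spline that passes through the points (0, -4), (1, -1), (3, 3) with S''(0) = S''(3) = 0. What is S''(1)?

Let m_i = S''(x_i). Step sizes h_i = 1, 2; slopes of the chords Δ_i = (y_(i+1) - y_i)/h_i = 3, 2.
  1·m_0 + 6·m_1 + 2·m_2 = 6(Δ_1 - Δ_0) = -6
Natural end conditions: m_0 = m_2 = 0.
Hence m_0 = 0, m_1 = -1, m_2 = 0.

-1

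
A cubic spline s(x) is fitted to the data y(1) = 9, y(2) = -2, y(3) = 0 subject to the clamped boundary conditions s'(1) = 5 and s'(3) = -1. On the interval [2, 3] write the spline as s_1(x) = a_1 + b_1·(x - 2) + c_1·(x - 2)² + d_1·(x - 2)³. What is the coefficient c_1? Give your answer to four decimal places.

22.5000

Write σ_i for s''(x_i). With h_i = 1, 1 and divided differences Δ_i = -11, 2, the continuity of s' gives the tridiagonal system
  1·σ_0 + 4·σ_1 + 1·σ_2 = 6(Δ_1 - Δ_0) = 78
Clamped end conditions give two more equations: 2h_0·σ_0 + h_0·σ_1 = 6(Δ_0 - s'(1)) = -96 and h_1·σ_1 + 2h_1·σ_2 = 6(s'(3) - Δ_1) = -18.
Hence σ_0 = -141/2, σ_1 = 45, σ_2 = -63/2.
On [2, 3], with s_1(x) = a_1 + b_1·(x - 2) + c_1·(x - 2)² + d_1·(x - 2)³: c_1 = σ_1/2 = 45/2, d_1 = (σ_2 - σ_1)/(6h_1) = -51/4, b_1 = Δ_1 - h_1(2σ_1 + σ_2)/6 = -31/4.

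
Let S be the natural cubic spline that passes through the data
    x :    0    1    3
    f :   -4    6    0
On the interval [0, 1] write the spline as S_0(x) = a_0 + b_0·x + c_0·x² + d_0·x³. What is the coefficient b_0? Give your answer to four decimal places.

12.1667

With M_i denoting the second derivative at x_i, h_i = 1, 2, and Δ_i = (y_(i+1) − y_i)/h_i = 10, -3:
  1·M_0 + 6·M_1 + 2·M_2 = 6(Δ_1 - Δ_0) = -78
Natural end conditions: M_0 = M_2 = 0.
Forward elimination and back-substitution give M_0 = 0, M_1 = -13, M_2 = 0.
On [0, 1], with S_0(x) = a_0 + b_0·x + c_0·x² + d_0·x³: c_0 = M_0/2 = 0, d_0 = (M_1 - M_0)/(6h_0) = -13/6, b_0 = Δ_0 - h_0(2M_0 + M_1)/6 = 73/6.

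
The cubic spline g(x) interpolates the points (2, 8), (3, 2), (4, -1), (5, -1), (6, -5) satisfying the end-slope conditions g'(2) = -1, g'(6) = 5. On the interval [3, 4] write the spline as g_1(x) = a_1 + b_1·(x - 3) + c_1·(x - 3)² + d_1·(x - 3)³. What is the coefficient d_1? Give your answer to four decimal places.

-0.1250

Let σ_i = g''(x_i). Step sizes h_i = 1, 1, 1, 1; slopes of the chords Δ_i = (y_(i+1) - y_i)/h_i = -6, -3, 0, -4.
  1·σ_0 + 4·σ_1 + 1·σ_2 = 6(Δ_1 - Δ_0) = 18
  1·σ_1 + 4·σ_2 + 1·σ_3 = 6(Δ_2 - Δ_1) = 18
  1·σ_2 + 4·σ_3 + 1·σ_4 = 6(Δ_3 - Δ_2) = -24
Clamped end conditions give two more equations: 2h_0·σ_0 + h_0·σ_1 = 6(Δ_0 - g'(2)) = -30 and h_3·σ_3 + 2h_3·σ_4 = 6(g'(6) - Δ_3) = 54.
Solving: σ_0 = -75/4, σ_1 = 15/2, σ_2 = 27/4, σ_3 = -33/2, σ_4 = 141/4.
On [3, 4], with g_1(x) = a_1 + b_1·(x - 3) + c_1·(x - 3)² + d_1·(x - 3)³: c_1 = σ_1/2 = 15/4, d_1 = (σ_2 - σ_1)/(6h_1) = -1/8, b_1 = Δ_1 - h_1(2σ_1 + σ_2)/6 = -53/8.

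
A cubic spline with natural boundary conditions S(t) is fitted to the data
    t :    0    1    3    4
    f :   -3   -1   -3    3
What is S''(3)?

9

Write σ_i for S''(x_i). With h_i = 1, 2, 1 and divided differences Δ_i = 2, -1, 6, the continuity of S' gives the tridiagonal system
  1·σ_0 + 6·σ_1 + 2·σ_2 = 6(Δ_1 - Δ_0) = -18
  2·σ_1 + 6·σ_2 + 1·σ_3 = 6(Δ_2 - Δ_1) = 42
Natural end conditions: σ_0 = σ_3 = 0.
Solving: σ_0 = 0, σ_1 = -6, σ_2 = 9, σ_3 = 0.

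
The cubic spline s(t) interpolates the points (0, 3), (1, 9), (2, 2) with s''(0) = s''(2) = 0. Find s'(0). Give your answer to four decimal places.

Let M_i = s''(x_i). Step sizes h_i = 1, 1; slopes of the chords Δ_i = (y_(i+1) - y_i)/h_i = 6, -7.
  1·M_0 + 4·M_1 + 1·M_2 = 6(Δ_1 - Δ_0) = -78
Natural end conditions: M_0 = M_2 = 0.
Hence M_0 = 0, M_1 = -39/2, M_2 = 0.
On [0, 1], s'(t) = b_0 + 2c_0·t + 3d_0·t² with b_0 = Δ_0 - h_0(2M_0 + M_1)/6 = 37/4, c_0 = M_0/2 = 0, d_0 = (M_1 - M_0)/(6h_0) = -13/4. So s'(0) = 37/4.

9.2500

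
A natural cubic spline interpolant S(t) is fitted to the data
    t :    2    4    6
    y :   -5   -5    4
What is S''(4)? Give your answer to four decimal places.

3.3750

Put σ_i = S'' at the i-th knot. Here h = (2, 2) and Δ = (0, 9/2), so the interior equations h_(i-1)·σ_(i-1) + 2(h_(i-1)+h_i)·σ_i + h_i·σ_(i+1) = 6(Δ_i − Δ_(i-1)) read
  2·σ_0 + 8·σ_1 + 2·σ_2 = 6(Δ_1 - Δ_0) = 27
Natural end conditions: σ_0 = σ_2 = 0.
Solving the tridiagonal system: σ_0 = 0, σ_1 = 27/8, σ_2 = 0.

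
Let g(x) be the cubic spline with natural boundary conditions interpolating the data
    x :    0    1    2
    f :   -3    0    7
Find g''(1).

Let M_i = g''(x_i). Step sizes h_i = 1, 1; slopes of the chords Δ_i = (y_(i+1) - y_i)/h_i = 3, 7.
  1·M_0 + 4·M_1 + 1·M_2 = 6(Δ_1 - Δ_0) = 24
Natural end conditions: M_0 = M_2 = 0.
Solving the tridiagonal system: M_0 = 0, M_1 = 6, M_2 = 0.

6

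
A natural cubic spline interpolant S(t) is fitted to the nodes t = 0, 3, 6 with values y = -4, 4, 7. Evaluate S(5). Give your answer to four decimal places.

6.3704

With M_i denoting the second derivative at x_i, h_i = 3, 3, and Δ_i = (y_(i+1) − y_i)/h_i = 8/3, 1:
  3·M_0 + 12·M_1 + 3·M_2 = 6(Δ_1 - Δ_0) = -10
Natural end conditions: M_0 = M_2 = 0.
Solving the tridiagonal system: M_0 = 0, M_1 = -5/6, M_2 = 0.
On [3, 6], S(t) = 4 + 11/6·(t - 3) - 5/12·(t - 3)² + 5/108·(t - 3)³.
With (t - 3) = 2: S(5) = 172/27.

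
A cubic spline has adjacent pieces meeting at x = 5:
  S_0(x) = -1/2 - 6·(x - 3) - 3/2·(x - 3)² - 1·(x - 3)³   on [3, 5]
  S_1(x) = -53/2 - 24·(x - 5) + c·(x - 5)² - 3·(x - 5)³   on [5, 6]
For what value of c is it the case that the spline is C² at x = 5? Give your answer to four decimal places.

S_0''(x) = -3 - 6·(x - 3), so S_0''(5) = -15. On the right, S_1''(5) = 2c, so c = -15/2.

-7.5000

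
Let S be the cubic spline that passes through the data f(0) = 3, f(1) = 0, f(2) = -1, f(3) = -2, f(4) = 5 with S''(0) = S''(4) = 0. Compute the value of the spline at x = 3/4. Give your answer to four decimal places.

0.5273

Put M_i = S'' at the i-th knot. Here h = (1, 1, 1, 1) and Δ = (-3, -1, -1, 7), so the interior equations h_(i-1)·M_(i-1) + 2(h_(i-1)+h_i)·M_i + h_i·M_(i+1) = 6(Δ_i − Δ_(i-1)) read
  1·M_0 + 4·M_1 + 1·M_2 = 6(Δ_1 - Δ_0) = 12
  1·M_1 + 4·M_2 + 1·M_3 = 6(Δ_2 - Δ_1) = 0
  1·M_2 + 4·M_3 + 1·M_4 = 6(Δ_3 - Δ_2) = 48
Natural end conditions: M_0 = M_4 = 0.
Hence M_0 = 0, M_1 = 57/14, M_2 = -30/7, M_3 = 183/14, M_4 = 0.
On [0, 1], S(x) = 3 - 103/28·x + 0·x² + 19/28·x³.
With x = 3/4: S(3/4) = 135/256.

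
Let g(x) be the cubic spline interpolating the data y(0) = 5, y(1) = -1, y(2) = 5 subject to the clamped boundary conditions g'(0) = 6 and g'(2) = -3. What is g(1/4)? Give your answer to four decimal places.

4.9414

Put m_i = g'' at the i-th knot. Here h = (1, 1) and Δ = (-6, 6), so the interior equations h_(i-1)·m_(i-1) + 2(h_(i-1)+h_i)·m_i + h_i·m_(i+1) = 6(Δ_i − Δ_(i-1)) read
  1·m_0 + 4·m_1 + 1·m_2 = 6(Δ_1 - Δ_0) = 72
Clamped end conditions give two more equations: 2h_0·m_0 + h_0·m_1 = 6(Δ_0 - g'(0)) = -72 and h_1·m_1 + 2h_1·m_2 = 6(g'(2) - Δ_1) = -54.
Solving: m_0 = -117/2, m_1 = 45, m_2 = -99/2.
On [0, 1], g(x) = 5 + 6·x - 117/4·x² + 69/4·x³.
With x = 1/4: g(1/4) = 1265/256.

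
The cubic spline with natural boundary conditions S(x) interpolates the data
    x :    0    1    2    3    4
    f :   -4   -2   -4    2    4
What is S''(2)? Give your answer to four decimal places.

17.1429

With M_i denoting the second derivative at x_i, h_i = 1, 1, 1, 1, and Δ_i = (y_(i+1) − y_i)/h_i = 2, -2, 6, 2:
  1·M_0 + 4·M_1 + 1·M_2 = 6(Δ_1 - Δ_0) = -24
  1·M_1 + 4·M_2 + 1·M_3 = 6(Δ_2 - Δ_1) = 48
  1·M_2 + 4·M_3 + 1·M_4 = 6(Δ_3 - Δ_2) = -24
Natural end conditions: M_0 = M_4 = 0.
Forward elimination and back-substitution give M_0 = 0, M_1 = -72/7, M_2 = 120/7, M_3 = -72/7, M_4 = 0.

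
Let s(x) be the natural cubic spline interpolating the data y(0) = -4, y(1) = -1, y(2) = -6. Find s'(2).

-7

With M_i denoting the second derivative at x_i, h_i = 1, 1, and Δ_i = (y_(i+1) − y_i)/h_i = 3, -5:
  1·M_0 + 4·M_1 + 1·M_2 = 6(Δ_1 - Δ_0) = -48
Natural end conditions: M_0 = M_2 = 0.
Hence M_0 = 0, M_1 = -12, M_2 = 0.
On [1, 2], s'(x) = b_1 + 2c_1·(x - 1) + 3d_1·(x - 1)² with b_1 = Δ_1 - h_1(2M_1 + M_2)/6 = -1, c_1 = M_1/2 = -6, d_1 = (M_2 - M_1)/(6h_1) = 2. So s'(2) = -7.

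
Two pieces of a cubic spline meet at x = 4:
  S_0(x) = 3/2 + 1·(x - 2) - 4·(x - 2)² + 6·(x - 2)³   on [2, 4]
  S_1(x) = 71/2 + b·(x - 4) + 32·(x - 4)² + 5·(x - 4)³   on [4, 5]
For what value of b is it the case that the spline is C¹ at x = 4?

57

S_0'(x) = 1 - 8·(x - 2) + 18·(x - 2)², so S_0'(4) = 57. On the right, S_1'(4) = b, so b = 57.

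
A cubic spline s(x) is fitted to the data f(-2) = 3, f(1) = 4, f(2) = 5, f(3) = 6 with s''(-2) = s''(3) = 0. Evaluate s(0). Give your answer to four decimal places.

3.3799

With σ_i denoting the second derivative at x_i, h_i = 3, 1, 1, and Δ_i = (y_(i+1) − y_i)/h_i = 1/3, 1, 1:
  3·σ_0 + 8·σ_1 + 1·σ_2 = 6(Δ_1 - Δ_0) = 4
  1·σ_1 + 4·σ_2 + 1·σ_3 = 6(Δ_2 - Δ_1) = 0
Natural end conditions: σ_0 = σ_3 = 0.
Forward elimination and back-substitution give σ_0 = 0, σ_1 = 16/31, σ_2 = -4/31, σ_3 = 0.
On [-2, 1], s(x) = 3 + 7/93·(x + 2) + 0·(x + 2)² + 8/279·(x + 2)³.
With (x + 2) = 2: s(0) = 943/279.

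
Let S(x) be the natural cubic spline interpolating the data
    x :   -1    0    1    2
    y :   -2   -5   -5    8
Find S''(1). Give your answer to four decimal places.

19.6000

With m_i denoting the second derivative at x_i, h_i = 1, 1, 1, and Δ_i = (y_(i+1) − y_i)/h_i = -3, 0, 13:
  1·m_0 + 4·m_1 + 1·m_2 = 6(Δ_1 - Δ_0) = 18
  1·m_1 + 4·m_2 + 1·m_3 = 6(Δ_2 - Δ_1) = 78
Natural end conditions: m_0 = m_3 = 0.
Hence m_0 = 0, m_1 = -2/5, m_2 = 98/5, m_3 = 0.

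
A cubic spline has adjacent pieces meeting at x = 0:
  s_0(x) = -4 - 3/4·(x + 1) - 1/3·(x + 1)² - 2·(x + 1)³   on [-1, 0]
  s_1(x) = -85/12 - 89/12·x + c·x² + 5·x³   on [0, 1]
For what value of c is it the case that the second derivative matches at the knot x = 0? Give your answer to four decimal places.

s_0''(x) = -2/3 - 12·(x + 1), so s_0''(0) = -38/3. On the right, s_1''(0) = 2c, so c = -19/3.

-6.3333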